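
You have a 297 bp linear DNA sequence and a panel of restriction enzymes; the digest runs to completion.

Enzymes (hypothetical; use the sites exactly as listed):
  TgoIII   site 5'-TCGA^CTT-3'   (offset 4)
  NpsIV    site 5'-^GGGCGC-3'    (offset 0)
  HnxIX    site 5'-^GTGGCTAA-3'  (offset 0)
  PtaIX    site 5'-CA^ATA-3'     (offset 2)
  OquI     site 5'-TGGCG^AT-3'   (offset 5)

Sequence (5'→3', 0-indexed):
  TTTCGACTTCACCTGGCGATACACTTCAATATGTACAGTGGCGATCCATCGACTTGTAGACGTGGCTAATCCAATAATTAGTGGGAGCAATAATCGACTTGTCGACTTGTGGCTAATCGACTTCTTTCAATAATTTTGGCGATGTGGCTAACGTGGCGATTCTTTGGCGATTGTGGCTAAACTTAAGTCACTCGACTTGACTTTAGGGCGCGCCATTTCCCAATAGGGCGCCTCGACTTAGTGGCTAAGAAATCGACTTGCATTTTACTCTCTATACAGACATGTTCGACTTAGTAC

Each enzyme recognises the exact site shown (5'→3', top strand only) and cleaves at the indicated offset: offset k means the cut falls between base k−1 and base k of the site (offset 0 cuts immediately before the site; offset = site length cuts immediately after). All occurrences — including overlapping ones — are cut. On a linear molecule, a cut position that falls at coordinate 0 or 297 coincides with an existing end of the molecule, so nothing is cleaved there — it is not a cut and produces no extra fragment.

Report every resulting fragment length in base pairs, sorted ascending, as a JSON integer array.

Site scan:
  TgoIII TCGACTT/4: at [2, 48, 93, 101, 116, 191, 232, 252, 285] ⇒ [6, 52, 97, 105, 120, 195, 236, 256, 289]
  NpsIV GGGCGC/0: at [205, 225] ⇒ [205, 225]
  HnxIX GTGGCTAA/0: at [61, 108, 143, 172, 240] ⇒ [61, 108, 143, 172, 240]
  PtaIX CAATA/2: at [26, 71, 87, 127, 220] ⇒ [28, 73, 89, 129, 222]
  OquI TGGCGAT/5: at [13, 38, 136, 153, 164] ⇒ [18, 43, 141, 158, 169]

Pooled cuts: [6, 18, 28, 43, 52, 61, 73, 89, 97, 105, 108, 120, 129, 141, 143, 158, 169, 172, 195, 205, 222, 225, 236, 240, 256, 289]

Fragment lengths:
  [0,6): 6 bp
  [6,18): 12 bp
  [18,28): 10 bp
  [28,43): 15 bp
  [43,52): 9 bp
  [52,61): 9 bp
  [61,73): 12 bp
  [73,89): 16 bp
  [89,97): 8 bp
  [97,105): 8 bp
  [105,108): 3 bp
  [108,120): 12 bp
  [120,129): 9 bp
  [129,141): 12 bp
  [141,143): 2 bp
  [143,158): 15 bp
  [158,169): 11 bp
  [169,172): 3 bp
  [172,195): 23 bp
  [195,205): 10 bp
  [205,222): 17 bp
  [222,225): 3 bp
  [225,236): 11 bp
  [236,240): 4 bp
  [240,256): 16 bp
  [256,289): 33 bp
  [289,297): 8 bp

[2,3,3,3,4,6,8,8,8,9,9,9,10,10,11,11,12,12,12,12,15,15,16,16,17,23,33]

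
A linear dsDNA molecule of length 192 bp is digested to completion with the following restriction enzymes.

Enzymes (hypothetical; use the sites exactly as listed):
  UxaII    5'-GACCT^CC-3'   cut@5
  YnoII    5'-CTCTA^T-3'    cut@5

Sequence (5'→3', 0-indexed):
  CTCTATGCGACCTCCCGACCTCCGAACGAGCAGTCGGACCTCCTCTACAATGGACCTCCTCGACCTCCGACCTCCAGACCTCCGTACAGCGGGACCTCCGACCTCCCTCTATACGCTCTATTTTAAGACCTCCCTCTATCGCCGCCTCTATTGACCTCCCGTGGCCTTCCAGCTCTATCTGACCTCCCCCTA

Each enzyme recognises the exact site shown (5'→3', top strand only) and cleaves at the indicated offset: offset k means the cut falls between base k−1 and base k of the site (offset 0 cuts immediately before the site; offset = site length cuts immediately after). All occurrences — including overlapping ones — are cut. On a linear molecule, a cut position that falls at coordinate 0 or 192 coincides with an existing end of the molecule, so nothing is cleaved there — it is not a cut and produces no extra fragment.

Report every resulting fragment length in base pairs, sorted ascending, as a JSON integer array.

[5,7,7,7,7,7,7,8,8,8,8,9,9,11,12,16,16,20,20]

Per-enzyme occurrences:
  UxaII (GACCTCC, off=5): starts [8, 16, 36, 52, 61, 68, 76, 92, 99, 126, 152, 180] → cuts [13, 21, 41, 57, 66, 73, 81, 97, 104, 131, 157, 185]
  YnoII (CTCTAT, off=5): starts [0, 106, 115, 133, 145, 172] → cuts [5, 111, 120, 138, 150, 177]

All cut coordinates (distinct, sorted): [5, 13, 21, 41, 57, 66, 73, 81, 97, 104, 111, 120, 131, 138, 150, 157, 177, 185]

Fragment lengths:
  [0,5): 5 bp
  [5,13): 8 bp
  [13,21): 8 bp
  [21,41): 20 bp
  [41,57): 16 bp
  [57,66): 9 bp
  [66,73): 7 bp
  [73,81): 8 bp
  [81,97): 16 bp
  [97,104): 7 bp
  [104,111): 7 bp
  [111,120): 9 bp
  [120,131): 11 bp
  [131,138): 7 bp
  [138,150): 12 bp
  [150,157): 7 bp
  [157,177): 20 bp
  [177,185): 8 bp
  [185,192): 7 bp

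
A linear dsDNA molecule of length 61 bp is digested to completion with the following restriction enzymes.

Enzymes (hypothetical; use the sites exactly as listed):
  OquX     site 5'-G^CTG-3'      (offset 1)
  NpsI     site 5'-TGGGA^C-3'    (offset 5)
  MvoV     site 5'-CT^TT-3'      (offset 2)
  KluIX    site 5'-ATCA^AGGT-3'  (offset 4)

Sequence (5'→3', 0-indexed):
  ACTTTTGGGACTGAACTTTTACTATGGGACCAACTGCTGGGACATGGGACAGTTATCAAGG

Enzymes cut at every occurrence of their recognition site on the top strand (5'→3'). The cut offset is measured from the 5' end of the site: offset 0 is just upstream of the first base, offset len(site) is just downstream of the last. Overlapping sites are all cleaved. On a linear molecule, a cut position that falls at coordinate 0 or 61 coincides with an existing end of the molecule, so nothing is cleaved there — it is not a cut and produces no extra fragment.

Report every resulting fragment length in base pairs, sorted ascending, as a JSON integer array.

Site scan:
  OquX (GCTG, off=1): starts [35] → cuts [36]
  NpsI (TGGGAC, off=5): starts [5, 24, 37, 44] → cuts [10, 29, 42, 49]
  MvoV (CTTT, off=2): starts [1, 15] → cuts [3, 17]
  KluIX (ATCAAGGT, off=4): no sites

All cut coordinates (distinct, sorted): [3, 10, 17, 29, 36, 42, 49]

Fragments:
  [0,3): 3 bp
  [3,10): 7 bp
  [10,17): 7 bp
  [17,29): 12 bp
  [29,36): 7 bp
  [36,42): 6 bp
  [42,49): 7 bp
  [49,61): 12 bp

[3,6,7,7,7,7,12,12]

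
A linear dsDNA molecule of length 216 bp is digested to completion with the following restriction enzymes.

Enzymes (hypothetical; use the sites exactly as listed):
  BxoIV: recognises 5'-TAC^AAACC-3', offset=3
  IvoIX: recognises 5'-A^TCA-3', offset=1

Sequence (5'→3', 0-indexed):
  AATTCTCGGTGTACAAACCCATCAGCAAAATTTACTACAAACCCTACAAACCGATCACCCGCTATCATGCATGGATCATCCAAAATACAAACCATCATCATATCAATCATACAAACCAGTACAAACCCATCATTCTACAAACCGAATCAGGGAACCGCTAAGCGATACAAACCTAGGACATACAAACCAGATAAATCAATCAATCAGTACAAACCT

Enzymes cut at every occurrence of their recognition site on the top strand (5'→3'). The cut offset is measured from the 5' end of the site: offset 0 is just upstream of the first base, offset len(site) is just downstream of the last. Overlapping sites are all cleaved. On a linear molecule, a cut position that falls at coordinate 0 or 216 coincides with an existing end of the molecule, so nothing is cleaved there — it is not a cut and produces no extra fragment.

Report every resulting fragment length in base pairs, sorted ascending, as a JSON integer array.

Site scan:
  BxoIV TACAAACC/3: at [11, 35, 44, 85, 109, 119, 135, 165, 180, 207] ⇒ [14, 38, 47, 88, 112, 122, 138, 168, 183, 210]
  IvoIX ATCA/1: at [20, 53, 63, 74, 93, 96, 101, 105, 128, 145, 194, 198, 202] ⇒ [21, 54, 64, 75, 94, 97, 102, 106, 129, 146, 195, 199, 203]

Pooled cuts: [14, 21, 38, 47, 54, 64, 75, 88, 94, 97, 102, 106, 112, 122, 129, 138, 146, 168, 183, 195, 199, 203, 210]

Fragment lengths:
  [0,14): 14 bp
  [14,21): 7 bp
  [21,38): 17 bp
  [38,47): 9 bp
  [47,54): 7 bp
  [54,64): 10 bp
  [64,75): 11 bp
  [75,88): 13 bp
  [88,94): 6 bp
  [94,97): 3 bp
  [97,102): 5 bp
  [102,106): 4 bp
  [106,112): 6 bp
  [112,122): 10 bp
  [122,129): 7 bp
  [129,138): 9 bp
  [138,146): 8 bp
  [146,168): 22 bp
  [168,183): 15 bp
  [183,195): 12 bp
  [195,199): 4 bp
  [199,203): 4 bp
  [203,210): 7 bp
  [210,216): 6 bp

[3,4,4,4,5,6,6,6,7,7,7,7,8,9,9,10,10,11,12,13,14,15,17,22]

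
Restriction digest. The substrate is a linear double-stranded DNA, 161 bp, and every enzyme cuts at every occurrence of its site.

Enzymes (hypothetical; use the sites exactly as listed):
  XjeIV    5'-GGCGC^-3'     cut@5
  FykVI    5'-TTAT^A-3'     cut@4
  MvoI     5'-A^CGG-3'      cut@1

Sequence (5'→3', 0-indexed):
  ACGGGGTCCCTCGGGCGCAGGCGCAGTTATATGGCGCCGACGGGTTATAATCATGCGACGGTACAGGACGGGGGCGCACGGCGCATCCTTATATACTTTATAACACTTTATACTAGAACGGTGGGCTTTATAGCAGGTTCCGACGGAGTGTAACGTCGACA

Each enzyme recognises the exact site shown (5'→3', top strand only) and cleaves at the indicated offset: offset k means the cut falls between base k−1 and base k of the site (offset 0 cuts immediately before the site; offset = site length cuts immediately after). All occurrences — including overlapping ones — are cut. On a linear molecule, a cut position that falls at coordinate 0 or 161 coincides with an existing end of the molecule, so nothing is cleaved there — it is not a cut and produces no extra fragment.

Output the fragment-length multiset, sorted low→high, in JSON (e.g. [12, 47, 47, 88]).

[1,1,3,6,6,6,7,7,8,8,9,9,10,10,10,12,13,17,18]

Per-enzyme occurrences:
  XjeIV GGCGC/5: at [13, 19, 32, 72, 79] ⇒ [18, 24, 37, 77, 84]
  FykVI TTATA/4: at [26, 44, 88, 97, 107, 127] ⇒ [30, 48, 92, 101, 111, 131]
  MvoI ACGG/1: at [0, 39, 57, 67, 77, 117, 142] ⇒ [1, 40, 58, 68, 78, 118, 143]

All cut coordinates (distinct, sorted): [1, 18, 24, 30, 37, 40, 48, 58, 68, 77, 78, 84, 92, 101, 111, 118, 131, 143]

Fragments:
  [0,1): 1 bp
  [1,18): 17 bp
  [18,24): 6 bp
  [24,30): 6 bp
  [30,37): 7 bp
  [37,40): 3 bp
  [40,48): 8 bp
  [48,58): 10 bp
  [58,68): 10 bp
  [68,77): 9 bp
  [77,78): 1 bp
  [78,84): 6 bp
  [84,92): 8 bp
  [92,101): 9 bp
  [101,111): 10 bp
  [111,118): 7 bp
  [118,131): 13 bp
  [131,143): 12 bp
  [143,161): 18 bp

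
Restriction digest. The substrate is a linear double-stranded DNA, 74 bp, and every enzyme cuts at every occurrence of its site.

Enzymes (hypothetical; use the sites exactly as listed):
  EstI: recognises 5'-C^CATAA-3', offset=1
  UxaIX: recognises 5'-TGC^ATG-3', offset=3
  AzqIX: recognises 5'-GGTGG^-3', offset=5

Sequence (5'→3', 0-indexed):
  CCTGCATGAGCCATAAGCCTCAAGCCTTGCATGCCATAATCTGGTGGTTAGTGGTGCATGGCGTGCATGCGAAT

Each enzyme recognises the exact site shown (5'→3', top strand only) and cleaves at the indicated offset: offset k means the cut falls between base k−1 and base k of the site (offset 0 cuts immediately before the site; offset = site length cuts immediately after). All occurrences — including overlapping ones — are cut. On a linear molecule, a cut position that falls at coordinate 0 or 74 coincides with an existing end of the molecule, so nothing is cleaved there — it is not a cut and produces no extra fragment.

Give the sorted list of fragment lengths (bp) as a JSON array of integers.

Per-enzyme occurrences:
  EstI (CCATAA, off=1): starts [10, 33] → cuts [11, 34]
  UxaIX (TGCATG, off=3): starts [2, 27, 54, 63] → cuts [5, 30, 57, 66]
  AzqIX (GGTGG, off=5): starts [42] → cuts [47]

All cut coordinates (distinct, sorted): [5, 11, 30, 34, 47, 57, 66]

Fragments:
  [0,5): 5 bp
  [5,11): 6 bp
  [11,30): 19 bp
  [30,34): 4 bp
  [34,47): 13 bp
  [47,57): 10 bp
  [57,66): 9 bp
  [66,74): 8 bp

[4,5,6,8,9,10,13,19]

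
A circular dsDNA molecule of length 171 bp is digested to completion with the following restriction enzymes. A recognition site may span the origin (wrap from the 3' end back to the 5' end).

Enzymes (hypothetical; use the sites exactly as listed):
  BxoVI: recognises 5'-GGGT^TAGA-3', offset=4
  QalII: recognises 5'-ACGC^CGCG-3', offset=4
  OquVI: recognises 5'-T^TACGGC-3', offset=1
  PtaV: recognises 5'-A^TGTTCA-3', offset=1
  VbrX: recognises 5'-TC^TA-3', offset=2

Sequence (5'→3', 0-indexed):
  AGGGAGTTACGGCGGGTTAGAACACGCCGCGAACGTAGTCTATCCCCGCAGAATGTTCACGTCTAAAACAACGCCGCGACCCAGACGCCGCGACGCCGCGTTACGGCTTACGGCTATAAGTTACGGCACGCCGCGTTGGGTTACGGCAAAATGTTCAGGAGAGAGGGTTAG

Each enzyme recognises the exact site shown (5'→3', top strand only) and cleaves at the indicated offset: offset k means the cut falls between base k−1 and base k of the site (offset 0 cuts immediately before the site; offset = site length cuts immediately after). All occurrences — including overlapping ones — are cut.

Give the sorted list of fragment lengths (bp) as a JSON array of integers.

Scan for sites:
  BxoVI GGGTTAGA/4: at [13, 164] ⇒ [17, 168]
  QalII ACGCCGCG/4: at [23, 70, 84, 92, 127] ⇒ [27, 74, 88, 96, 131]
  OquVI TTACGGC/1: at [6, 100, 107, 120, 140] ⇒ [7, 101, 108, 121, 141]
  PtaV ATGTTCA/1: at [52, 150] ⇒ [53, 151]
  VbrX TCTA/2: at [38, 61] ⇒ [40, 63]

Pooled cuts: [7, 17, 27, 40, 53, 63, 74, 88, 96, 101, 108, 121, 131, 141, 151, 168]

Fragments:
  7→17: 10 bp
  17→27: 10 bp
  27→40: 13 bp
  40→53: 13 bp
  53→63: 10 bp
  63→74: 11 bp
  74→88: 14 bp
  88→96: 8 bp
  96→101: 5 bp
  101→108: 7 bp
  108→121: 13 bp
  121→131: 10 bp
  131→141: 10 bp
  141→151: 10 bp
  151→168: 17 bp
  168→7 (wrap): 171-168+7 = 10 bp

[5,7,8,10,10,10,10,10,10,10,11,13,13,13,14,17]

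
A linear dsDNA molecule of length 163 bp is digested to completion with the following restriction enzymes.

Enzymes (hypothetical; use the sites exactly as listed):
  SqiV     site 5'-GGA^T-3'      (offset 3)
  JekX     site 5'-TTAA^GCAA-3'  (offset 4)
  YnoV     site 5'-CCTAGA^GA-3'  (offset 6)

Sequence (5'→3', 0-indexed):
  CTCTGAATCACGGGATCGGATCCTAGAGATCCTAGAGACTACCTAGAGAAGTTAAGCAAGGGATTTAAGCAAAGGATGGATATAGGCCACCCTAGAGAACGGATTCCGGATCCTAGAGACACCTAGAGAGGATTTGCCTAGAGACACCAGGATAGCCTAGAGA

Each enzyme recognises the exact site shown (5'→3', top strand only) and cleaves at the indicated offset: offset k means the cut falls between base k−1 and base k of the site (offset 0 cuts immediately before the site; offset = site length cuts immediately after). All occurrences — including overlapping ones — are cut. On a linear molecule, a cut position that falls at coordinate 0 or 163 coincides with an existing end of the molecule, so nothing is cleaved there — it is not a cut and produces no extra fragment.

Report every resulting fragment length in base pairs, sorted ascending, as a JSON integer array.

Site scan:
  SqiV GGAT/3: at [12, 17, 60, 73, 77, 100, 107, 129, 149] ⇒ [15, 20, 63, 76, 80, 103, 110, 132, 152]
  JekX TTAAGCAA/4: at [51, 64] ⇒ [55, 68]
  YnoV CCTAGAGA/6: at [21, 30, 41, 90, 111, 121, 136, 155] ⇒ [27, 36, 47, 96, 117, 127, 142, 161]

Pooled cuts: [15, 20, 27, 36, 47, 55, 63, 68, 76, 80, 96, 103, 110, 117, 127, 132, 142, 152, 161]

Fragments:
  [0,15): 15 bp
  [15,20): 5 bp
  [20,27): 7 bp
  [27,36): 9 bp
  [36,47): 11 bp
  [47,55): 8 bp
  [55,63): 8 bp
  [63,68): 5 bp
  [68,76): 8 bp
  [76,80): 4 bp
  [80,96): 16 bp
  [96,103): 7 bp
  [103,110): 7 bp
  [110,117): 7 bp
  [117,127): 10 bp
  [127,132): 5 bp
  [132,142): 10 bp
  [142,152): 10 bp
  [152,161): 9 bp
  [161,163): 2 bp

[2,4,5,5,5,7,7,7,7,8,8,8,9,9,10,10,10,11,15,16]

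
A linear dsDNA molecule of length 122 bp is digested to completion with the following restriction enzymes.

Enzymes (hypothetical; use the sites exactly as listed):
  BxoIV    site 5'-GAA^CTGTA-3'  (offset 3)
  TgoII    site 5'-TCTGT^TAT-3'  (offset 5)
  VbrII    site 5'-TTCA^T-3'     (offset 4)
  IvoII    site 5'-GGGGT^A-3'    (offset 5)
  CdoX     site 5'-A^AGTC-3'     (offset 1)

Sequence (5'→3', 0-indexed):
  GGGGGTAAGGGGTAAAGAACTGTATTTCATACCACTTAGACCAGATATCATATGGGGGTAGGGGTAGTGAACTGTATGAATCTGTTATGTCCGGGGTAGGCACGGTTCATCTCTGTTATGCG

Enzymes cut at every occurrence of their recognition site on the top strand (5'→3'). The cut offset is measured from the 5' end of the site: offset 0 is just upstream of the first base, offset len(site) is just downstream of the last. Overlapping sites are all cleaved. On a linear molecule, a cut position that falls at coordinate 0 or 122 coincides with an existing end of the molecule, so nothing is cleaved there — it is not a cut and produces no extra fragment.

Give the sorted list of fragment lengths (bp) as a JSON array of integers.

Site scan:
  BxoIV GAACTGTA/3: at [16, 68] ⇒ [19, 71]
  TgoII TCTGTTAT/5: at [80, 111] ⇒ [85, 116]
  VbrII TTCAT/4: at [25, 105] ⇒ [29, 109]
  IvoII GGGGTA/5: at [1, 8, 54, 60, 92] ⇒ [6, 13, 59, 65, 97]
  CdoX (AAGTC, off=1): no sites

Pooled cuts: [6, 13, 19, 29, 59, 65, 71, 85, 97, 109, 116]

Fragments:
  [0,6): 6 bp
  [6,13): 7 bp
  [13,19): 6 bp
  [19,29): 10 bp
  [29,59): 30 bp
  [59,65): 6 bp
  [65,71): 6 bp
  [71,85): 14 bp
  [85,97): 12 bp
  [97,109): 12 bp
  [109,116): 7 bp
  [116,122): 6 bp

[6,6,6,6,6,7,7,10,12,12,14,30]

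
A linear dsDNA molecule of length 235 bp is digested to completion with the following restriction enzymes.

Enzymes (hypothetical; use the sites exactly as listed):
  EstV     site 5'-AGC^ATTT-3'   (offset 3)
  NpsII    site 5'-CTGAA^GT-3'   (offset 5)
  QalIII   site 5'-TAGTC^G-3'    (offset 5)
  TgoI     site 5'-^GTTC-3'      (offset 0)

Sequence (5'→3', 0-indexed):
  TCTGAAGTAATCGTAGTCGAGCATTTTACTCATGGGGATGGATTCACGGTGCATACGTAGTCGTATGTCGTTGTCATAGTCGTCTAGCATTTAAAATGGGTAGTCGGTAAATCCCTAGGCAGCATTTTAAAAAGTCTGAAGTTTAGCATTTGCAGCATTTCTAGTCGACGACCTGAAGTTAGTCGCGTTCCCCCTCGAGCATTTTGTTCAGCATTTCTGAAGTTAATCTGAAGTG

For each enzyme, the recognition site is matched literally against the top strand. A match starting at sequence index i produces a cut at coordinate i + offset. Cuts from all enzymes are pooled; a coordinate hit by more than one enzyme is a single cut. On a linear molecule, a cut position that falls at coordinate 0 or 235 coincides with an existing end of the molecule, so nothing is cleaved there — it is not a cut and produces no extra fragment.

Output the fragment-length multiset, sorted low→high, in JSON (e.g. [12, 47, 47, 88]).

[2,3,4,5,6,7,7,7,7,9,9,10,11,11,12,14,17,17,18,19,40]

Scan for sites:
  EstV AGCATTT/3: at [19, 85, 120, 144, 153, 197, 209] ⇒ [22, 88, 123, 147, 156, 200, 212]
  NpsII CTGAAGT/5: at [1, 135, 172, 216, 227] ⇒ [6, 140, 177, 221, 232]
  QalIII TAGTCG/5: at [13, 57, 76, 100, 161, 179] ⇒ [18, 62, 81, 105, 166, 184]
  TgoI GTTC/0: at [186, 205] ⇒ [186, 205]

All cut coordinates (distinct, sorted): [6, 18, 22, 62, 81, 88, 105, 123, 140, 147, 156, 166, 177, 184, 186, 200, 205, 212, 221, 232]

Fragment lengths:
  [0,6): 6 bp
  [6,18): 12 bp
  [18,22): 4 bp
  [22,62): 40 bp
  [62,81): 19 bp
  [81,88): 7 bp
  [88,105): 17 bp
  [105,123): 18 bp
  [123,140): 17 bp
  [140,147): 7 bp
  [147,156): 9 bp
  [156,166): 10 bp
  [166,177): 11 bp
  [177,184): 7 bp
  [184,186): 2 bp
  [186,200): 14 bp
  [200,205): 5 bp
  [205,212): 7 bp
  [212,221): 9 bp
  [221,232): 11 bp
  [232,235): 3 bp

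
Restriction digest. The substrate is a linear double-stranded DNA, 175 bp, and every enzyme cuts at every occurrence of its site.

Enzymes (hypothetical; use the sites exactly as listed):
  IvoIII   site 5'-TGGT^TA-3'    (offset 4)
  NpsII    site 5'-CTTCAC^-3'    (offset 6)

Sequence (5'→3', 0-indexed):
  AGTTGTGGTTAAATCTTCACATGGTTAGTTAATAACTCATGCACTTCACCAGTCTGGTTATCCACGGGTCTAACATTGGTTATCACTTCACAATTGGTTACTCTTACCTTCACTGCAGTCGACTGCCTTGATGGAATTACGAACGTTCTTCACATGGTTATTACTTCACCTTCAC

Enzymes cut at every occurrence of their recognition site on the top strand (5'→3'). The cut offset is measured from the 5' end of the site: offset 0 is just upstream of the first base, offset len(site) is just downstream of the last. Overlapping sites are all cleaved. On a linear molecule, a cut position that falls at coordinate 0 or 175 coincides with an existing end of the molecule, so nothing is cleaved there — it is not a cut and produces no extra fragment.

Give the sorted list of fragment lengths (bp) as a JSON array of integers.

[5,5,6,7,9,9,11,11,11,15,22,24,40]

Per-enzyme occurrences:
  IvoIII TGGTTA/4: at [5, 21, 54, 76, 94, 154] ⇒ [9, 25, 58, 80, 98, 158]
  NpsII CTTCAC/6: at [14, 43, 85, 107, 147, 163, 169] ⇒ [20, 49, 91, 113, 153, 169] (position 175 is a terminus of the linear molecule — no cut)

All cut coordinates (distinct, sorted): [9, 20, 25, 49, 58, 80, 91, 98, 113, 153, 158, 169]

Fragment lengths:
  [0,9): 9 bp
  [9,20): 11 bp
  [20,25): 5 bp
  [25,49): 24 bp
  [49,58): 9 bp
  [58,80): 22 bp
  [80,91): 11 bp
  [91,98): 7 bp
  [98,113): 15 bp
  [113,153): 40 bp
  [153,158): 5 bp
  [158,169): 11 bp
  [169,175): 6 bp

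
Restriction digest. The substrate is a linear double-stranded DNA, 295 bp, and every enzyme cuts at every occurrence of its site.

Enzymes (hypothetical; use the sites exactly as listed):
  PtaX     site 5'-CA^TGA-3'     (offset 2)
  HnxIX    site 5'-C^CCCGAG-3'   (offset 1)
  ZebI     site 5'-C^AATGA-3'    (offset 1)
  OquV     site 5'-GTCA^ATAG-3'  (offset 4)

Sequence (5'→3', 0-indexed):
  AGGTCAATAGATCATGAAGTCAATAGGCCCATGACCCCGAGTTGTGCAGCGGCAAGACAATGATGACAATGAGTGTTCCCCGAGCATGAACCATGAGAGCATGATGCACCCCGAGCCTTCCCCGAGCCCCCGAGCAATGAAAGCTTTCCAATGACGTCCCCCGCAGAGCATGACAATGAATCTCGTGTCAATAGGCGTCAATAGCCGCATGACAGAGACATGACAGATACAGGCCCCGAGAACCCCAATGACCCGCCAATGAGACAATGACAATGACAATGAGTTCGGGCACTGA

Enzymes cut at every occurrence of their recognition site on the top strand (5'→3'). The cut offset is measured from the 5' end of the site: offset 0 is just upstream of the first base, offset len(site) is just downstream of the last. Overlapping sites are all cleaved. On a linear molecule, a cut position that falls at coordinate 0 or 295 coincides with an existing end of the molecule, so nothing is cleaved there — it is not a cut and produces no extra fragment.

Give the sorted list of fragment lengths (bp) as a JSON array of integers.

[4,4,6,6,6,7,7,8,8,8,8,8,8,8,9,9,9,10,11,11,11,11,12,14,14,16,18,21,23]

Scan for sites:
  PtaX CATGA/2: at [12, 29, 84, 91, 99, 168, 207, 218] ⇒ [14, 31, 86, 93, 101, 170, 209, 220]
  HnxIX CCCCGAG/1: at [34, 77, 108, 119, 127, 233] ⇒ [35, 78, 109, 120, 128, 234]
  ZebI CAATGA/1: at [57, 66, 134, 148, 173, 245, 256, 264, 270, 276] ⇒ [58, 67, 135, 149, 174, 246, 257, 265, 271, 277]
  OquV GTCAATAG/4: at [2, 18, 186, 196] ⇒ [6, 22, 190, 200]

All cut coordinates (distinct, sorted): [6, 14, 22, 31, 35, 58, 67, 78, 86, 93, 101, 109, 120, 128, 135, 149, 170, 174, 190, 200, 209, 220, 234, 246, 257, 265, 271, 277]

Fragment lengths:
  [0,6): 6 bp
  [6,14): 8 bp
  [14,22): 8 bp
  [22,31): 9 bp
  [31,35): 4 bp
  [35,58): 23 bp
  [58,67): 9 bp
  [67,78): 11 bp
  [78,86): 8 bp
  [86,93): 7 bp
  [93,101): 8 bp
  [101,109): 8 bp
  [109,120): 11 bp
  [120,128): 8 bp
  [128,135): 7 bp
  [135,149): 14 bp
  [149,170): 21 bp
  [170,174): 4 bp
  [174,190): 16 bp
  [190,200): 10 bp
  [200,209): 9 bp
  [209,220): 11 bp
  [220,234): 14 bp
  [234,246): 12 bp
  [246,257): 11 bp
  [257,265): 8 bp
  [265,271): 6 bp
  [271,277): 6 bp
  [277,295): 18 bp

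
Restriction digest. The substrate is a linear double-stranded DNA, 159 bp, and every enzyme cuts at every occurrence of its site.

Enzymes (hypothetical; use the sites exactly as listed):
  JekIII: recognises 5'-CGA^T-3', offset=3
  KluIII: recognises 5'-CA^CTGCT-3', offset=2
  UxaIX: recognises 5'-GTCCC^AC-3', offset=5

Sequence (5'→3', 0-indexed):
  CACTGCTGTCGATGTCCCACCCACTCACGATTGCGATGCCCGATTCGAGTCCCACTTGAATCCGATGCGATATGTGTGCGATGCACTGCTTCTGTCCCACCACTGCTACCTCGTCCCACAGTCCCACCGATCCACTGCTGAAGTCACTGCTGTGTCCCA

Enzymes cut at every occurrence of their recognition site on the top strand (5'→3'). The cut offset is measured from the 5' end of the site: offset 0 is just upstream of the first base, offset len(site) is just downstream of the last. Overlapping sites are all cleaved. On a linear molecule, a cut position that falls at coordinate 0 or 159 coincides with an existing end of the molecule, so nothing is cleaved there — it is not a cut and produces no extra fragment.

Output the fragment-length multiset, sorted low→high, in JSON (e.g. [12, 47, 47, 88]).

Site scan:
  JekIII CGAT/3: at [9, 27, 33, 40, 62, 67, 78, 127] ⇒ [12, 30, 36, 43, 65, 70, 81, 130]
  KluIII CACTGCT/2: at [0, 83, 100, 132, 144] ⇒ [2, 85, 102, 134, 146]
  UxaIX GTCCCAC/5: at [13, 48, 93, 112, 120] ⇒ [18, 53, 98, 117, 125]

Pooled cuts: [2, 12, 18, 30, 36, 43, 53, 65, 70, 81, 85, 98, 102, 117, 125, 130, 134, 146]

Fragment lengths:
  [0,2): 2 bp
  [2,12): 10 bp
  [12,18): 6 bp
  [18,30): 12 bp
  [30,36): 6 bp
  [36,43): 7 bp
  [43,53): 10 bp
  [53,65): 12 bp
  [65,70): 5 bp
  [70,81): 11 bp
  [81,85): 4 bp
  [85,98): 13 bp
  [98,102): 4 bp
  [102,117): 15 bp
  [117,125): 8 bp
  [125,130): 5 bp
  [130,134): 4 bp
  [134,146): 12 bp
  [146,159): 13 bp

[2,4,4,4,5,5,6,6,7,8,10,10,11,12,12,12,13,13,15]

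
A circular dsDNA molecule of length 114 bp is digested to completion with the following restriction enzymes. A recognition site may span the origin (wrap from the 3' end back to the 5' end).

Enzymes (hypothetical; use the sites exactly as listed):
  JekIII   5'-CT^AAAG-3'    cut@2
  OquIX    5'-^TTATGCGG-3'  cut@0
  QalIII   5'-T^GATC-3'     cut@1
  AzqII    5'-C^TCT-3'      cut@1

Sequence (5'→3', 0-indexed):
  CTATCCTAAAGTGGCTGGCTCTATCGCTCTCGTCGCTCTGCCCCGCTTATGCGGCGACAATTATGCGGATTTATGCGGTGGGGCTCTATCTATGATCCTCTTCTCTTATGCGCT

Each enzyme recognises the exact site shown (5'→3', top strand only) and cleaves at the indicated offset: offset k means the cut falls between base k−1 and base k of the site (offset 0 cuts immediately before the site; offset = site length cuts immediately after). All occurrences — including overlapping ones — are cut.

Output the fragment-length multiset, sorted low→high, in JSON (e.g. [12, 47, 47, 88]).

Per-enzyme occurrences:
  JekIII (CTAAAG, off=2): starts [5] → cuts [7]
  OquIX (TTATGCGG, off=0): starts [46, 60, 70] → cuts [46, 60, 70]
  QalIII (TGATC, off=1): starts [92] → cuts [93]
  AzqII (CTCT, off=1): starts [18, 26, 35, 83, 97, 102, 112] → cuts [19, 27, 36, 84, 98, 103, 113]

Pooled cuts: [7, 19, 27, 36, 46, 60, 70, 84, 93, 98, 103, 113]

Fragment lengths:
  7→19: 12 bp
  19→27: 8 bp
  27→36: 9 bp
  36→46: 10 bp
  46→60: 14 bp
  60→70: 10 bp
  70→84: 14 bp
  84→93: 9 bp
  93→98: 5 bp
  98→103: 5 bp
  103→113: 10 bp
  113→7 (wrap): 114-113+7 = 8 bp

[5,5,8,8,9,9,10,10,10,12,14,14]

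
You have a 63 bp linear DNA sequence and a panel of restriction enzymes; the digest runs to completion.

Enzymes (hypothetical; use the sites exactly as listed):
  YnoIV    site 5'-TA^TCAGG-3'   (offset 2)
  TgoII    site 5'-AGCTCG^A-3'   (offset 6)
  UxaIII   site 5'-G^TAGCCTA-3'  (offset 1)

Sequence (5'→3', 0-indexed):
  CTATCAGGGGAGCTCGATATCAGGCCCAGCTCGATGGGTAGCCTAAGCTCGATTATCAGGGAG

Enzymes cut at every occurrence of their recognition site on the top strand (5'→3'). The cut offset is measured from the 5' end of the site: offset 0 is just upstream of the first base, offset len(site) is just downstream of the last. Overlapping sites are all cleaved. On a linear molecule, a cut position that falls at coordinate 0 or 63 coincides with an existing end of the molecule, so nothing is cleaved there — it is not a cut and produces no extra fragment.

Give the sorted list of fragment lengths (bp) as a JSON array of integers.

Site scan:
  YnoIV TATCAGG/2: at [1, 17, 53] ⇒ [3, 19, 55]
  TgoII AGCTCGA/6: at [10, 27, 45] ⇒ [16, 33, 51]
  UxaIII GTAGCCTA/1: at [37] ⇒ [38]

All cut coordinates (distinct, sorted): [3, 16, 19, 33, 38, 51, 55]

Fragment lengths:
  [0,3): 3 bp
  [3,16): 13 bp
  [16,19): 3 bp
  [19,33): 14 bp
  [33,38): 5 bp
  [38,51): 13 bp
  [51,55): 4 bp
  [55,63): 8 bp

[3,3,4,5,8,13,13,14]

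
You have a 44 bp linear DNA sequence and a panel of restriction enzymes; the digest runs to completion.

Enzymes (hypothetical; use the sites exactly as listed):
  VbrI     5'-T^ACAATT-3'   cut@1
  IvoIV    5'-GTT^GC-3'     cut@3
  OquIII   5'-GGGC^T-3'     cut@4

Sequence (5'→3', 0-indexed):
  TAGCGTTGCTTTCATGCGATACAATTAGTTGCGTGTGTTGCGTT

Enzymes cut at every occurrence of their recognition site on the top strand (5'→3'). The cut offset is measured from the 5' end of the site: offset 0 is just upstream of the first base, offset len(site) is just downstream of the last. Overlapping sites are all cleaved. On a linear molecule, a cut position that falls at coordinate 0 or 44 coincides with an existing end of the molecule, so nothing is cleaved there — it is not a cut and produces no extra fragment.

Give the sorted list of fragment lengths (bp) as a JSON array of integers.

Scan for sites:
  VbrI (TACAATT, off=1): starts [19] → cuts [20]
  IvoIV (GTTGC, off=3): starts [4, 27, 36] → cuts [7, 30, 39]
  OquIII (GGGCT, off=4): no sites

All cut coordinates (distinct, sorted): [7, 20, 30, 39]

Fragments:
  [0,7): 7 bp
  [7,20): 13 bp
  [20,30): 10 bp
  [30,39): 9 bp
  [39,44): 5 bp

[5,7,9,10,13]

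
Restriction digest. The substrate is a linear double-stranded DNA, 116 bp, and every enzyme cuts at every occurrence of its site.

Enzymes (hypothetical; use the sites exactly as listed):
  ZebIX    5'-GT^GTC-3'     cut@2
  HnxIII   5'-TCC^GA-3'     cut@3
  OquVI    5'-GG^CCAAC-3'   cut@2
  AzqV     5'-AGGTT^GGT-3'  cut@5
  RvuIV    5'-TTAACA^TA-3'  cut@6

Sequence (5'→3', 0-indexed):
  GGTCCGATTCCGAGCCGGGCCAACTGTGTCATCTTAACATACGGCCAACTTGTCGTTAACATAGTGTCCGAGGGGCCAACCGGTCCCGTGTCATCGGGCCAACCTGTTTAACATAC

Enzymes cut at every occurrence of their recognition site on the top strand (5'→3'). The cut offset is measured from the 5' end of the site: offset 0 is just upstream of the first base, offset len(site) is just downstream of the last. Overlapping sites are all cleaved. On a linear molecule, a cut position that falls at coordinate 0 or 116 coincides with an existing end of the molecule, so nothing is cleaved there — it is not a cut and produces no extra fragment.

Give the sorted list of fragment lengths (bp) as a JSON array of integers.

[3,4,4,5,5,6,6,8,8,9,12,14,15,17]

Per-enzyme occurrences:
  ZebIX (GTGTC, off=2): starts [25, 63, 87] → cuts [27, 65, 89]
  HnxIII (TCCGA, off=3): starts [2, 8, 66] → cuts [5, 11, 69]
  OquVI (GGCCAAC, off=2): starts [17, 42, 73, 96] → cuts [19, 44, 75, 98]
  AzqV (AGGTTGGT, off=5): no sites
  RvuIV (TTAACATA, off=6): starts [33, 55, 107] → cuts [39, 61, 113]

Pooled cuts: [5, 11, 19, 27, 39, 44, 61, 65, 69, 75, 89, 98, 113]

Fragments:
  [0,5): 5 bp
  [5,11): 6 bp
  [11,19): 8 bp
  [19,27): 8 bp
  [27,39): 12 bp
  [39,44): 5 bp
  [44,61): 17 bp
  [61,65): 4 bp
  [65,69): 4 bp
  [69,75): 6 bp
  [75,89): 14 bp
  [89,98): 9 bp
  [98,113): 15 bp
  [113,116): 3 bp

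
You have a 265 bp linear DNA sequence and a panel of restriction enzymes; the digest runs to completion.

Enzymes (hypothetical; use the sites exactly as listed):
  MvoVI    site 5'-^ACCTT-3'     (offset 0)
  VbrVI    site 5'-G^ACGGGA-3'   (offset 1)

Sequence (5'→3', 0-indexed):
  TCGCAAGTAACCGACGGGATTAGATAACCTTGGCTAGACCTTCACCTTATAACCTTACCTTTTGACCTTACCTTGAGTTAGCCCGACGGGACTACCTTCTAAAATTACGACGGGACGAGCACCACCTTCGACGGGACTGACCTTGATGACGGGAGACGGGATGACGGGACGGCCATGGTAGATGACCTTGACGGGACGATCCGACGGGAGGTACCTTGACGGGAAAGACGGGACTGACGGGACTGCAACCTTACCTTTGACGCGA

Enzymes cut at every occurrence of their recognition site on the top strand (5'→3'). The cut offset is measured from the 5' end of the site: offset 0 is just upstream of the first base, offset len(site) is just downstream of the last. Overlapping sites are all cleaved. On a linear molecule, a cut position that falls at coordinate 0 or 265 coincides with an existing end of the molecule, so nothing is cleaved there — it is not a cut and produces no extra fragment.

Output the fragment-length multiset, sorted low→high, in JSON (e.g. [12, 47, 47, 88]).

[5,5,5,6,6,6,7,7,8,8,8,8,9,9,9,9,9,11,11,13,13,13,13,14,16,16,21]

Scan for sites:
  MvoVI (ACCTT, off=0): starts [26, 37, 43, 51, 56, 64, 69, 93, 123, 139, 184, 212, 247, 252] → cuts [26, 37, 43, 51, 56, 64, 69, 93, 123, 139, 184, 212, 247, 252]
  VbrVI (GACGGGA, off=1): starts [12, 84, 108, 129, 147, 154, 162, 189, 202, 217, 226, 235] → cuts [13, 85, 109, 130, 148, 155, 163, 190, 203, 218, 227, 236]

All cut coordinates (distinct, sorted): [13, 26, 37, 43, 51, 56, 64, 69, 85, 93, 109, 123, 130, 139, 148, 155, 163, 184, 190, 203, 212, 218, 227, 236, 247, 252]

Fragments:
  [0,13): 13 bp
  [13,26): 13 bp
  [26,37): 11 bp
  [37,43): 6 bp
  [43,51): 8 bp
  [51,56): 5 bp
  [56,64): 8 bp
  [64,69): 5 bp
  [69,85): 16 bp
  [85,93): 8 bp
  [93,109): 16 bp
  [109,123): 14 bp
  [123,130): 7 bp
  [130,139): 9 bp
  [139,148): 9 bp
  [148,155): 7 bp
  [155,163): 8 bp
  [163,184): 21 bp
  [184,190): 6 bp
  [190,203): 13 bp
  [203,212): 9 bp
  [212,218): 6 bp
  [218,227): 9 bp
  [227,236): 9 bp
  [236,247): 11 bp
  [247,252): 5 bp
  [252,265): 13 bp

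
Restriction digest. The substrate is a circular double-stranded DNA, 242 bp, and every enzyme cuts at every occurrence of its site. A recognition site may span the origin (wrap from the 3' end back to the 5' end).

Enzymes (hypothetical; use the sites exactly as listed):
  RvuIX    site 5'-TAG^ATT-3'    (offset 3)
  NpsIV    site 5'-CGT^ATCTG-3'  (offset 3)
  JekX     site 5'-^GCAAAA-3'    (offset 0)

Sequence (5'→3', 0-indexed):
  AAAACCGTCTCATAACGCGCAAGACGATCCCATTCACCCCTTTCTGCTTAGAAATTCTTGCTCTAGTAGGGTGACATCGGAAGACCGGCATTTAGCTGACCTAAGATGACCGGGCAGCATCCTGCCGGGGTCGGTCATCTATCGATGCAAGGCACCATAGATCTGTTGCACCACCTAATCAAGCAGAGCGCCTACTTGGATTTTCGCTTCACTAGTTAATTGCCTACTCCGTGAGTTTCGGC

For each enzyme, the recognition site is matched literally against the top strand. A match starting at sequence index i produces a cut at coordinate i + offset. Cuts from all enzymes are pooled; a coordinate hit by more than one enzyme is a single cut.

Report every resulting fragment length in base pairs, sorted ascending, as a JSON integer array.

[242]

Scan for sites:
  RvuIX (TAGATT, off=3): no sites
  NpsIV (CGTATCTG, off=3): no sites
  JekX (GCAAAA, off=0): starts [240] → cuts [240]

Pooled cuts: [240]

Fragments:
  240→240 (wrap): 242-240+240 = 242 bp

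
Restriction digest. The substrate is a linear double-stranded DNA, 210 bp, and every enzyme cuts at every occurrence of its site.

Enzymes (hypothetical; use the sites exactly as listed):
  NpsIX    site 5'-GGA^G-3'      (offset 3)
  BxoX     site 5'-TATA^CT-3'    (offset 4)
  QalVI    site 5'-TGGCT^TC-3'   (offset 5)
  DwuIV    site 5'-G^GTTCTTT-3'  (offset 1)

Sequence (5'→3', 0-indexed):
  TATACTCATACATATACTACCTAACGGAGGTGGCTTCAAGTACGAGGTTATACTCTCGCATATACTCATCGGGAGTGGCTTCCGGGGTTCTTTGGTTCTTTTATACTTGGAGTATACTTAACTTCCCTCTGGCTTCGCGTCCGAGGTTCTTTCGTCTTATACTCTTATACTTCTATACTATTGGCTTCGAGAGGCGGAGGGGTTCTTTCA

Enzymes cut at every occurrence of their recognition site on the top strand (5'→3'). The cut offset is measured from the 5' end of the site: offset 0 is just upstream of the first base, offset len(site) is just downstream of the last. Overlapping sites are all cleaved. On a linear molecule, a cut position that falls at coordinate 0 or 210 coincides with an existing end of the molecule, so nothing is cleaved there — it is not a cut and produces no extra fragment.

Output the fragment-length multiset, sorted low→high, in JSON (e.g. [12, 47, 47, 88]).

[3,4,5,6,6,6,7,8,8,8,9,9,10,11,11,12,12,12,12,16,17,18]

Site scan:
  NpsIX (GGAG, off=3): starts [25, 71, 108, 195] → cuts [28, 74, 111, 198]
  BxoX (TATACT, off=4): starts [0, 12, 48, 60, 101, 112, 157, 165, 173] → cuts [4, 16, 52, 64, 105, 116, 161, 169, 177]
  QalVI (TGGCTTC, off=5): starts [30, 75, 129, 181] → cuts [35, 80, 134, 186]
  DwuIV (GGTTCTTT, off=1): starts [85, 93, 144, 200] → cuts [86, 94, 145, 201]

Pooled cuts: [4, 16, 28, 35, 52, 64, 74, 80, 86, 94, 105, 111, 116, 134, 145, 161, 169, 177, 186, 198, 201]

Fragment lengths:
  [0,4): 4 bp
  [4,16): 12 bp
  [16,28): 12 bp
  [28,35): 7 bp
  [35,52): 17 bp
  [52,64): 12 bp
  [64,74): 10 bp
  [74,80): 6 bp
  [80,86): 6 bp
  [86,94): 8 bp
  [94,105): 11 bp
  [105,111): 6 bp
  [111,116): 5 bp
  [116,134): 18 bp
  [134,145): 11 bp
  [145,161): 16 bp
  [161,169): 8 bp
  [169,177): 8 bp
  [177,186): 9 bp
  [186,198): 12 bp
  [198,201): 3 bp
  [201,210): 9 bp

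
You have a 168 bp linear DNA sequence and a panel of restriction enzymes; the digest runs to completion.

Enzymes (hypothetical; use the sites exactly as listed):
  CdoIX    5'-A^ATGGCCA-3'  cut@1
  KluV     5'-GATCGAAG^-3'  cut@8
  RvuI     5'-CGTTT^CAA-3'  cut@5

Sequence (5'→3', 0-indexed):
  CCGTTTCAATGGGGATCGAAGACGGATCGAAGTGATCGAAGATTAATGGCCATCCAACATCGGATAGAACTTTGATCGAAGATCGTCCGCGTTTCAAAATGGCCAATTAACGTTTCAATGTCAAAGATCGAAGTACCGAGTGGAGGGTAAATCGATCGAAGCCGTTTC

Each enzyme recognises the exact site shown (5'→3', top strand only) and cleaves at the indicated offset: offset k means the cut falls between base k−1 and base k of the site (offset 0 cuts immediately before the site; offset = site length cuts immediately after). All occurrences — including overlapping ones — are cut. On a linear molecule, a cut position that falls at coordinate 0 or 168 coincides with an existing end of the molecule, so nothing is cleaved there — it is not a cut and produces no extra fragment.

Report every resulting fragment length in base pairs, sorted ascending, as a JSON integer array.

[4,4,6,7,9,11,13,15,17,18,28,36]

Site scan:
  CdoIX (AATGGCCA, off=1): starts [44, 97] → cuts [45, 98]
  KluV (GATCGAAG, off=8): starts [13, 24, 33, 73, 125, 153] → cuts [21, 32, 41, 81, 133, 161]
  RvuI (CGTTTCAA, off=5): starts [1, 89, 110] → cuts [6, 94, 115]

Pooled cuts: [6, 21, 32, 41, 45, 81, 94, 98, 115, 133, 161]

Fragments:
  [0,6): 6 bp
  [6,21): 15 bp
  [21,32): 11 bp
  [32,41): 9 bp
  [41,45): 4 bp
  [45,81): 36 bp
  [81,94): 13 bp
  [94,98): 4 bp
  [98,115): 17 bp
  [115,133): 18 bp
  [133,161): 28 bp
  [161,168): 7 bp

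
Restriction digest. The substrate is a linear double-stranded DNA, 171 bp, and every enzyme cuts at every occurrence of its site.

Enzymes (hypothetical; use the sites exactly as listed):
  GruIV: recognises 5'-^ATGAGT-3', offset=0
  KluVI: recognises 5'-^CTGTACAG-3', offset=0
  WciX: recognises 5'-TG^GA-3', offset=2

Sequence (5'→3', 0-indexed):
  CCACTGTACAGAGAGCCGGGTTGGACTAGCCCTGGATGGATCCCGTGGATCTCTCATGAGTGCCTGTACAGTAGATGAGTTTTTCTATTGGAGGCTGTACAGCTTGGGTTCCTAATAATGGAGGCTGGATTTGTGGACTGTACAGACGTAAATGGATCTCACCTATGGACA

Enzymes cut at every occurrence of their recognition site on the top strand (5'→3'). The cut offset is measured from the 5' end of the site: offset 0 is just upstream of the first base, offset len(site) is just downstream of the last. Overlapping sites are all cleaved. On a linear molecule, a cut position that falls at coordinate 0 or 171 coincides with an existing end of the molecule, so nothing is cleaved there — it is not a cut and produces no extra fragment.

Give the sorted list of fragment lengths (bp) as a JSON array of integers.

[2,3,4,4,4,7,8,8,8,9,11,11,13,16,17,20,26]

Scan for sites:
  GruIV ATGAGT/0: at [55, 74] ⇒ [55, 74]
  KluVI CTGTACAG/0: at [3, 63, 94, 137] ⇒ [3, 63, 94, 137]
  WciX TGGA/2: at [21, 32, 36, 45, 88, 118, 125, 133, 152, 165] ⇒ [23, 34, 38, 47, 90, 120, 127, 135, 154, 167]

All cut coordinates (distinct, sorted): [3, 23, 34, 38, 47, 55, 63, 74, 90, 94, 120, 127, 135, 137, 154, 167]

Fragments:
  [0,3): 3 bp
  [3,23): 20 bp
  [23,34): 11 bp
  [34,38): 4 bp
  [38,47): 9 bp
  [47,55): 8 bp
  [55,63): 8 bp
  [63,74): 11 bp
  [74,90): 16 bp
  [90,94): 4 bp
  [94,120): 26 bp
  [120,127): 7 bp
  [127,135): 8 bp
  [135,137): 2 bp
  [137,154): 17 bp
  [154,167): 13 bp
  [167,171): 4 bp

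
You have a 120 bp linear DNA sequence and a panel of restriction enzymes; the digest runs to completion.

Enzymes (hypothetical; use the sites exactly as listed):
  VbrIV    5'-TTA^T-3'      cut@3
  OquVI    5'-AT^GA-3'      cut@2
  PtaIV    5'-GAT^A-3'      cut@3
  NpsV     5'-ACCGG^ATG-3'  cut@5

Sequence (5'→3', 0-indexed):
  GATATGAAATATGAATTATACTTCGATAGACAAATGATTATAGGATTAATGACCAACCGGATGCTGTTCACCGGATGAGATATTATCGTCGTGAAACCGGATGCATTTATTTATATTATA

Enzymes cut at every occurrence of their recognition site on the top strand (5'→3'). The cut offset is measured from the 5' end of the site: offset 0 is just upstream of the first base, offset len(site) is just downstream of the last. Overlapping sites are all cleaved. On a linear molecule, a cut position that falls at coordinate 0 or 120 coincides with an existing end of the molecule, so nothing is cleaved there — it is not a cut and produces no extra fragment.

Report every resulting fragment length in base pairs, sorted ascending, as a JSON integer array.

Per-enzyme occurrences:
  VbrIV TTAT/3: at [15, 37, 82, 106, 110, 115] ⇒ [18, 40, 85, 109, 113, 118]
  OquVI ATGA/2: at [3, 10, 33, 48, 74] ⇒ [5, 12, 35, 50, 76]
  PtaIV GATA/3: at [0, 24, 78] ⇒ [3, 27, 81]
  NpsV ACCGGATG/5: at [55, 69, 95] ⇒ [60, 74, 100]

Pooled cuts: [3, 5, 12, 18, 27, 35, 40, 50, 60, 74, 76, 81, 85, 100, 109, 113, 118]

Fragment lengths:
  [0,3): 3 bp
  [3,5): 2 bp
  [5,12): 7 bp
  [12,18): 6 bp
  [18,27): 9 bp
  [27,35): 8 bp
  [35,40): 5 bp
  [40,50): 10 bp
  [50,60): 10 bp
  [60,74): 14 bp
  [74,76): 2 bp
  [76,81): 5 bp
  [81,85): 4 bp
  [85,100): 15 bp
  [100,109): 9 bp
  [109,113): 4 bp
  [113,118): 5 bp
  [118,120): 2 bp

[2,2,2,3,4,4,5,5,5,6,7,8,9,9,10,10,14,15]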